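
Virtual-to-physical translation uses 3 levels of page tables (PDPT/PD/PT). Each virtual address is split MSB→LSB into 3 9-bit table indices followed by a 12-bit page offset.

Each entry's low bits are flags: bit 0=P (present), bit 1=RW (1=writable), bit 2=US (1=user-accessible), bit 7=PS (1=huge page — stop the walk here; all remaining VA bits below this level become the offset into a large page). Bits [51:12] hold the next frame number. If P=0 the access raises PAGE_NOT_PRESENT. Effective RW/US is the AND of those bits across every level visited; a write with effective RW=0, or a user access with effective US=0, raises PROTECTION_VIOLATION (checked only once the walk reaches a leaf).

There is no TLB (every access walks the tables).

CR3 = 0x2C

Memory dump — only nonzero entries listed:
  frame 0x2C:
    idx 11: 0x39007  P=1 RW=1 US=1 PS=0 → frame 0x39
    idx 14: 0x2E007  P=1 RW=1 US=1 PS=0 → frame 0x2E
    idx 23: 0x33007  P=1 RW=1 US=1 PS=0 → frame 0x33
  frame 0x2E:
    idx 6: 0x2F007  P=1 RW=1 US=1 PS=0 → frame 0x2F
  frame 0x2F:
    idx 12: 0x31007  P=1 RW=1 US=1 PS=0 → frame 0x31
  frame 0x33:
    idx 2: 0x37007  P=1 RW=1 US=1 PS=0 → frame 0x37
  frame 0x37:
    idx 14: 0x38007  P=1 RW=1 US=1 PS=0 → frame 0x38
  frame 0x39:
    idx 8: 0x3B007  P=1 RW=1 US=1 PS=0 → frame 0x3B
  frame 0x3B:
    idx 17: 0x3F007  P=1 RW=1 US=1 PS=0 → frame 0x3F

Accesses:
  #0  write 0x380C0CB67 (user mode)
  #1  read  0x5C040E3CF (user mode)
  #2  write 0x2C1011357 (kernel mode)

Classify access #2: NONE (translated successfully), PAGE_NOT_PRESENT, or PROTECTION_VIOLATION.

Trace:
#0 VA=0x380C0CB67 (w,user):
  L0 @0x2C[14] → 0x2E007  P=1,RW=1,US=1,PS=0
  L1 @0x2E[6] → 0x2F007  P=1,RW=1,US=1,PS=0
  L2 @0x2F[12] → 0x31007  P=1,RW=1,US=1,PS=0
  ✓ 0x31B67  — 3 lookups
#1 VA=0x5C040E3CF (r,user):
  L0 @0x2C[23] → 0x33007  P=1,RW=1,US=1,PS=0
  L1 @0x33[2] → 0x37007  P=1,RW=1,US=1,PS=0
  L2 @0x37[14] → 0x38007  P=1,RW=1,US=1,PS=0
  ✓ 0x383CF  — 3 lookups
#2 VA=0x2C1011357 (w,kernel):
  L0 @0x2C[11] → 0x39007  P=1,RW=1,US=1,PS=0
  L1 @0x39[8] → 0x3B007  P=1,RW=1,US=1,PS=0
  L2 @0x3B[17] → 0x3F007  P=1,RW=1,US=1,PS=0
  ✓ 0x3F357  — 3 lookups

Access #2 fault: NONE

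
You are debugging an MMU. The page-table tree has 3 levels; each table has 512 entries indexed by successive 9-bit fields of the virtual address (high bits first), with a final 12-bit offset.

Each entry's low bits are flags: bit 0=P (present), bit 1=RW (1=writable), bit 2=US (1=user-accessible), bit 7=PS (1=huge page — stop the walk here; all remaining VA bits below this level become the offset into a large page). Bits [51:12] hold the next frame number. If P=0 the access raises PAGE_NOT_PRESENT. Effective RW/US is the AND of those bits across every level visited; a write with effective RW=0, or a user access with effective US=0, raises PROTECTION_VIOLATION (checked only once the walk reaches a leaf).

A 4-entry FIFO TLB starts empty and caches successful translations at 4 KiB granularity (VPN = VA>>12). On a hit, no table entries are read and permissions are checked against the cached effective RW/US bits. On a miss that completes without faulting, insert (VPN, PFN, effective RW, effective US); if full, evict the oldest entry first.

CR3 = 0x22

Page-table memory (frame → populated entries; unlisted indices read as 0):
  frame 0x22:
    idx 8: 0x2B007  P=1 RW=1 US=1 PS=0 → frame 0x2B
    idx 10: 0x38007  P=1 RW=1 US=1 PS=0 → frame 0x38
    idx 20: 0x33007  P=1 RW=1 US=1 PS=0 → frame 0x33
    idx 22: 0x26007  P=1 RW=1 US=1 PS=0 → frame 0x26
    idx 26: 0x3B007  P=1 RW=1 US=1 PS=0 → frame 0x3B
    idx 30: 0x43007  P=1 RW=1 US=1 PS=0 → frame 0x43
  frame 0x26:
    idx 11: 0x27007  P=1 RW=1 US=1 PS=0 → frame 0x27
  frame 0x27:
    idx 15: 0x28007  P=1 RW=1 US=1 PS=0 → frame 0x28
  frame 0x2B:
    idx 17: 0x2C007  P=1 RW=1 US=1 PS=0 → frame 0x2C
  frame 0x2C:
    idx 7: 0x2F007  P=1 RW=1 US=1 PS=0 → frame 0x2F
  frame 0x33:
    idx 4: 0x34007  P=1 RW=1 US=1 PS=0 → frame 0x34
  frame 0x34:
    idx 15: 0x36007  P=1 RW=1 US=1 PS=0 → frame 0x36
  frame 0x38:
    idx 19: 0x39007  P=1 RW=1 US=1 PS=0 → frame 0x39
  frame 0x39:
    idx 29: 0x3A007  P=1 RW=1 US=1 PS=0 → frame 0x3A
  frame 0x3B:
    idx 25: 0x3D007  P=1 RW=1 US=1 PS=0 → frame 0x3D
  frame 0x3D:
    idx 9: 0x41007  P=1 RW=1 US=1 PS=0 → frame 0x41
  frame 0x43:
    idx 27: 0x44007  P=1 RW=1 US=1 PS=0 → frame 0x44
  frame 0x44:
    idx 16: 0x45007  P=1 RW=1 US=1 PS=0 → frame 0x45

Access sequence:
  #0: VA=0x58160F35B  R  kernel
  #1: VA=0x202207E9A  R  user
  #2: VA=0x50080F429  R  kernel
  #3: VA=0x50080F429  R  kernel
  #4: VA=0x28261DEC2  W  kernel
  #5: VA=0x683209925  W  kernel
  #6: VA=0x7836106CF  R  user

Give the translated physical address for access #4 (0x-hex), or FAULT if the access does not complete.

Walk each access:
#0 VA=0x58160F35B (r,kernel):
  L0: frame=0x22 idx=22 entry=0x26007 [P=1 RW=1 US=1 PS=0]
  L1: frame=0x26 idx=11 entry=0x27007 [P=1 RW=1 US=1 PS=0]
  L2: frame=0x27 idx=15 entry=0x28007 [P=1 RW=1 US=1 PS=0]
  ⇒ phys 0x2835B  [3 reads]
#1 VA=0x202207E9A (r,user):
  L0: frame=0x22 idx=8 entry=0x2B007 [P=1 RW=1 US=1 PS=0]
  L1: frame=0x2B idx=17 entry=0x2C007 [P=1 RW=1 US=1 PS=0]
  L2: frame=0x2C idx=7 entry=0x2F007 [P=1 RW=1 US=1 PS=0]
  ⇒ phys 0x2FE9A  [3 reads]
#2 VA=0x50080F429 (r,kernel):
  L0: frame=0x22 idx=20 entry=0x33007 [P=1 RW=1 US=1 PS=0]
  L1: frame=0x33 idx=4 entry=0x34007 [P=1 RW=1 US=1 PS=0]
  L2: frame=0x34 idx=15 entry=0x36007 [P=1 RW=1 US=1 PS=0]
  ⇒ phys 0x36429  [3 reads]
#3 VA=0x50080F429 (r,kernel):
  TLB hit vpn=0x50080F → PA=0x36429
#4 VA=0x28261DEC2 (w,kernel):
  L0: frame=0x22 idx=10 entry=0x38007 [P=1 RW=1 US=1 PS=0]
  L1: frame=0x38 idx=19 entry=0x39007 [P=1 RW=1 US=1 PS=0]
  L2: frame=0x39 idx=29 entry=0x3A007 [P=1 RW=1 US=1 PS=0]
  ⇒ phys 0x3AEC2  [3 reads]
#5 VA=0x683209925 (w,kernel):
  L0: frame=0x22 idx=26 entry=0x3B007 [P=1 RW=1 US=1 PS=0]
  L1: frame=0x3B idx=25 entry=0x3D007 [P=1 RW=1 US=1 PS=0]
  L2: frame=0x3D idx=9 entry=0x41007 [P=1 RW=1 US=1 PS=0]
  ⇒ phys 0x41925  [3 reads]
#6 VA=0x7836106CF (r,user):
  L0: frame=0x22 idx=30 entry=0x43007 [P=1 RW=1 US=1 PS=0]
  L1: frame=0x43 idx=27 entry=0x44007 [P=1 RW=1 US=1 PS=0]
  L2: frame=0x44 idx=16 entry=0x45007 [P=1 RW=1 US=1 PS=0]
  ⇒ phys 0x456CF  [3 reads]

Access #4 PA: 0x3AEC2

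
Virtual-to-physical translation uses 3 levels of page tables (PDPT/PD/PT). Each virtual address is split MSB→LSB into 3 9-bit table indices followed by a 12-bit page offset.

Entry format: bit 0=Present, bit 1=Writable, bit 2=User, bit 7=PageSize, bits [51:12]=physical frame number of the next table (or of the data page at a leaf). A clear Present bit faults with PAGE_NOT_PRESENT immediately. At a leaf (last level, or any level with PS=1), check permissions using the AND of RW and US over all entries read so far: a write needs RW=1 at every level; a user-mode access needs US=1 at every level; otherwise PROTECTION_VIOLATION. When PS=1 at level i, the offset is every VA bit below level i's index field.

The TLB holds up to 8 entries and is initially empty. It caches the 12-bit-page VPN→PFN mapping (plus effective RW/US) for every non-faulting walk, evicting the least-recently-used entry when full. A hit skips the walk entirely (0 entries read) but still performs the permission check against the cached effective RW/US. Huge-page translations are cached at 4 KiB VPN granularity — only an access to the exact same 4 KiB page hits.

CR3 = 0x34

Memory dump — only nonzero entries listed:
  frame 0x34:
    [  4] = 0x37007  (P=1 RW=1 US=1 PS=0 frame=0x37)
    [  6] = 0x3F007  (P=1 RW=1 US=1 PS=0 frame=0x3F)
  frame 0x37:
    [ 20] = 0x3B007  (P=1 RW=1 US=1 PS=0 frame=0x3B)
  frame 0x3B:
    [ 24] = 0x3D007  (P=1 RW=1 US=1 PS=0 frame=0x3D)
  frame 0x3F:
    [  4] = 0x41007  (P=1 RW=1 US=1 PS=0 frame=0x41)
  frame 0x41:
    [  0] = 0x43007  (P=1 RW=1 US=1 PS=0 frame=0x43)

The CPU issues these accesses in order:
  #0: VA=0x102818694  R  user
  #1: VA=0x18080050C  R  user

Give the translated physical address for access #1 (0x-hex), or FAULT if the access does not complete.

Per-access translation:
#0 VA=0x102818694 (r,user):
  [0] read 0x34 idx=4: raw=0x37007 flags P=1 W=1 U=1 S=0
  [1] read 0x37 idx=20: raw=0x3B007 flags P=1 W=1 U=1 S=0
  [2] read 0x3B idx=24: raw=0x3D007 flags P=1 W=1 U=1 S=0
  → PA=0x3D694  (3 entries read)
#1 VA=0x18080050C (r,user):
  [0] read 0x34 idx=6: raw=0x3F007 flags P=1 W=1 U=1 S=0
  [1] read 0x3F idx=4: raw=0x41007 flags P=1 W=1 U=1 S=0
  [2] read 0x41 idx=0: raw=0x43007 flags P=1 W=1 U=1 S=0
  → PA=0x4350C  (3 entries read)

Access #1 PA: 0x4350C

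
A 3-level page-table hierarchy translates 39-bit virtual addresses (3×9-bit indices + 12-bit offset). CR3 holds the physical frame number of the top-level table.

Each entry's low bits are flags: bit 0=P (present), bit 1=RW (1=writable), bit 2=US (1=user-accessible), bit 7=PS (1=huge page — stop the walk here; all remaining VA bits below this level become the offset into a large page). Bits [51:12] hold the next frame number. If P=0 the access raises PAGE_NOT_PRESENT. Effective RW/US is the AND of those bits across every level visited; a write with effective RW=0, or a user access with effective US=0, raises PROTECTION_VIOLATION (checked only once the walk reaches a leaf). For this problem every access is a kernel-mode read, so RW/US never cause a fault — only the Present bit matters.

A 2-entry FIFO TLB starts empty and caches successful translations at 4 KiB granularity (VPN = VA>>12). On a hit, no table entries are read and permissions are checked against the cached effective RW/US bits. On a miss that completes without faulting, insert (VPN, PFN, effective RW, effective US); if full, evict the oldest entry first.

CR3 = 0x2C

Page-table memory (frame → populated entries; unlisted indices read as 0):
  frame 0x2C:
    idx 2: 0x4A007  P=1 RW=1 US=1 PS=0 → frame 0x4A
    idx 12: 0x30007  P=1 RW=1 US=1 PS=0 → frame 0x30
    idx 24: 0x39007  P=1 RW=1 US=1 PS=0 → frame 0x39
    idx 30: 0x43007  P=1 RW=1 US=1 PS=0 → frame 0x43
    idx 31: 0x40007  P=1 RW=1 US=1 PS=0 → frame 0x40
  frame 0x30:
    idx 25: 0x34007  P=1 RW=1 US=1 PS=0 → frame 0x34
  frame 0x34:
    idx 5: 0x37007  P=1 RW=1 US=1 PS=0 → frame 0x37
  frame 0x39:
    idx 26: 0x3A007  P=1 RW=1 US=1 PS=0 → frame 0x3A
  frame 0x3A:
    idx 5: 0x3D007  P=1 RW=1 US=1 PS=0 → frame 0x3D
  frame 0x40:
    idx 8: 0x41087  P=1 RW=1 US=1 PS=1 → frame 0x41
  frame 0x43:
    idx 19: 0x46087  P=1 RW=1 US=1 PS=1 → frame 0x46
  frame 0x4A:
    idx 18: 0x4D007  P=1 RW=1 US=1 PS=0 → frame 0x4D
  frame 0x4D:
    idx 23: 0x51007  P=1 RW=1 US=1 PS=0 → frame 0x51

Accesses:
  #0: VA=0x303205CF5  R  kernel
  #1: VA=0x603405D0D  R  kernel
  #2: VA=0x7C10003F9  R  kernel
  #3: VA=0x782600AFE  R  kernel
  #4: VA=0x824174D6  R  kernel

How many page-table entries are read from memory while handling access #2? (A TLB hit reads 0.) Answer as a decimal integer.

Trace:
#0 VA=0x303205CF5 (r,kernel):
  lvl0: tbl 0x2C, slot 12 ⇒ 0x30007 (P1/RW1/US1/PS0)
  lvl1: tbl 0x30, slot 25 ⇒ 0x34007 (P1/RW1/US1/PS0)
  lvl2: tbl 0x34, slot 5 ⇒ 0x37007 (P1/RW1/US1/PS0)
  ✓ 0x37CF5  — 3 lookups
#1 VA=0x603405D0D (r,kernel):
  lvl0: tbl 0x2C, slot 24 ⇒ 0x39007 (P1/RW1/US1/PS0)
  lvl1: tbl 0x39, slot 26 ⇒ 0x3A007 (P1/RW1/US1/PS0)
  lvl2: tbl 0x3A, slot 5 ⇒ 0x3D007 (P1/RW1/US1/PS0)
  ✓ 0x3DD0D  — 3 lookups
#2 VA=0x7C10003F9 (r,kernel):
  lvl0: tbl 0x2C, slot 31 ⇒ 0x40007 (P1/RW1/US1/PS0)
  lvl1: tbl 0x40, slot 8 ⇒ 0x41087 (P1/RW1/US1/PS1)
  ✓ 0x413F9 (huge @L1)  — 2 lookups
#3 VA=0x782600AFE (r,kernel):
  lvl0: tbl 0x2C, slot 30 ⇒ 0x43007 (P1/RW1/US1/PS0)
  lvl1: tbl 0x43, slot 19 ⇒ 0x46087 (P1/RW1/US1/PS1)
  ✓ 0x46AFE (huge @L1)  — 2 lookups
#4 VA=0x824174D6 (r,kernel):
  lvl0: tbl 0x2C, slot 2 ⇒ 0x4A007 (P1/RW1/US1/PS0)
  lvl1: tbl 0x4A, slot 18 ⇒ 0x4D007 (P1/RW1/US1/PS0)
  lvl2: tbl 0x4D, slot 23 ⇒ 0x51007 (P1/RW1/US1/PS0)
  ✓ 0x514D6  — 3 lookups

Entries read for #2: 2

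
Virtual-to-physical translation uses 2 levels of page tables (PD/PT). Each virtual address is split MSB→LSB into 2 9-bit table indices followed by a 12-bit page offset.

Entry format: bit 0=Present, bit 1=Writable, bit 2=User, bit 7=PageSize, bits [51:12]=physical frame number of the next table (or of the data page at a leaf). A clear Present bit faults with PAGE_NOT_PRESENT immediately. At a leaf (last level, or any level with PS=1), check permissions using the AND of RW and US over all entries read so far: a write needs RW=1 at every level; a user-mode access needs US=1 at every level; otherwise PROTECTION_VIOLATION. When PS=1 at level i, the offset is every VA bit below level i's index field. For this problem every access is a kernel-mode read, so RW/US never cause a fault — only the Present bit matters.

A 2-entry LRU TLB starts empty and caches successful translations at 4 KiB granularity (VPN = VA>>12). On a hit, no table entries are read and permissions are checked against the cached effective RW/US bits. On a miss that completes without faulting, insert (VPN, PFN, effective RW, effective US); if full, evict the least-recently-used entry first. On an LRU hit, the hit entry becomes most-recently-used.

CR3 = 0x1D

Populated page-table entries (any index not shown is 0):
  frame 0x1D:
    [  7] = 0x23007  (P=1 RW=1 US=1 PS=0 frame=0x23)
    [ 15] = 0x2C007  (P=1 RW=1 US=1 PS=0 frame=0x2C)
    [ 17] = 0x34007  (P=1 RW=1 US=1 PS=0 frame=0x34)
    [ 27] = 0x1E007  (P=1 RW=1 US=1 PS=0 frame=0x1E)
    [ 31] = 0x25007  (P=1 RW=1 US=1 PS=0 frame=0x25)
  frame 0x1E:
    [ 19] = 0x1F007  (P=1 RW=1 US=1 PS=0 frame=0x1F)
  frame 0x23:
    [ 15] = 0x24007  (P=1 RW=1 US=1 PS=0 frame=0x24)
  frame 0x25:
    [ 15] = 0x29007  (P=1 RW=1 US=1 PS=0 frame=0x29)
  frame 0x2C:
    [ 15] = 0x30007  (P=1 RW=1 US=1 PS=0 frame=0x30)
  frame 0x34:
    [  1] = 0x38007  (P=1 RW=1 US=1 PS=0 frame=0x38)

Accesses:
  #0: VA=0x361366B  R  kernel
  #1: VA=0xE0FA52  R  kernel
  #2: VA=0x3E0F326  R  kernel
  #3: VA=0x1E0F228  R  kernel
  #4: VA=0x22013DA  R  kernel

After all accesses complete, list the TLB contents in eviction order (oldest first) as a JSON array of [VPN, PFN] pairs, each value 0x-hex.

Walk each access:
#0 VA=0x361366B (r,kernel):
  lvl0: tbl 0x1D, slot 27 ⇒ 0x1E007 (P1/RW1/US1/PS0)
  lvl1: tbl 0x1E, slot 19 ⇒ 0x1F007 (P1/RW1/US1/PS0)
  → PA=0x1F66B  (2 entries read)
#1 VA=0xE0FA52 (r,kernel):
  lvl0: tbl 0x1D, slot 7 ⇒ 0x23007 (P1/RW1/US1/PS0)
  lvl1: tbl 0x23, slot 15 ⇒ 0x24007 (P1/RW1/US1/PS0)
  → PA=0x24A52  (2 entries read)
#2 VA=0x3E0F326 (r,kernel):
  lvl0: tbl 0x1D, slot 31 ⇒ 0x25007 (P1/RW1/US1/PS0)
  lvl1: tbl 0x25, slot 15 ⇒ 0x29007 (P1/RW1/US1/PS0)
  → PA=0x29326  (2 entries read)
#3 VA=0x1E0F228 (r,kernel):
  lvl0: tbl 0x1D, slot 15 ⇒ 0x2C007 (P1/RW1/US1/PS0)
  lvl1: tbl 0x2C, slot 15 ⇒ 0x30007 (P1/RW1/US1/PS0)
  → PA=0x30228  (2 entries read)
#4 VA=0x22013DA (r,kernel):
  lvl0: tbl 0x1D, slot 17 ⇒ 0x34007 (P1/RW1/US1/PS0)
  lvl1: tbl 0x34, slot 1 ⇒ 0x38007 (P1/RW1/US1/PS0)
  → PA=0x383DA  (2 entries read)

TLB: [["0x1E0F", "0x30"], ["0x2201", "0x38"]]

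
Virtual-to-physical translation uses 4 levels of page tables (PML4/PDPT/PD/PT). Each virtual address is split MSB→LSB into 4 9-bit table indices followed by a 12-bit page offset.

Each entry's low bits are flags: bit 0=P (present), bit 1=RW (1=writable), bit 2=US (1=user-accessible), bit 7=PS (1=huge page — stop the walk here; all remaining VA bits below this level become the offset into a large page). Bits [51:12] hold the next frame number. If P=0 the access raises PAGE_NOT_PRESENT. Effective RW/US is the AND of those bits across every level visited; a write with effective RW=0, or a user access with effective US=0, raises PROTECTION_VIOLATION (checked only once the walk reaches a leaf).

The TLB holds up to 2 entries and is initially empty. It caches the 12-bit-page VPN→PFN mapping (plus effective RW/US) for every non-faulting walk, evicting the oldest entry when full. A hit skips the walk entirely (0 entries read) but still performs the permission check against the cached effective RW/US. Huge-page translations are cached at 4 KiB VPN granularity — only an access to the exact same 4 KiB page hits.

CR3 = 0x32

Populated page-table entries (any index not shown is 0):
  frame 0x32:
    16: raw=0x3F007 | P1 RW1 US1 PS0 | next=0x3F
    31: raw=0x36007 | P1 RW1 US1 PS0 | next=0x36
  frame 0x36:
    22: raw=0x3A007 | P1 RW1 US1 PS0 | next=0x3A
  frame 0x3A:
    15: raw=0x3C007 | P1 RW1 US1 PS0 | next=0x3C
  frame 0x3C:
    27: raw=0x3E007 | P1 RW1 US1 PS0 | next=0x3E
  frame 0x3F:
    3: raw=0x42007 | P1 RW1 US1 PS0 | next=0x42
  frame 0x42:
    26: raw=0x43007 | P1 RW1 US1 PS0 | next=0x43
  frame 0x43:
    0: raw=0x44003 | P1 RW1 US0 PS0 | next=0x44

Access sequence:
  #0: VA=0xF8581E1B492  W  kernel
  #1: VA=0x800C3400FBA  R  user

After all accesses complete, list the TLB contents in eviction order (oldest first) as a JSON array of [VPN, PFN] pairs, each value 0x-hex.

Per-access translation:
#0 VA=0xF8581E1B492 (w,kernel):
  [0] read 0x32 idx=31: raw=0x36007 flags P=1 W=1 U=1 S=0
  [1] read 0x36 idx=22: raw=0x3A007 flags P=1 W=1 U=1 S=0
  [2] read 0x3A idx=15: raw=0x3C007 flags P=1 W=1 U=1 S=0
  [3] read 0x3C idx=27: raw=0x3E007 flags P=1 W=1 U=1 S=0
  ✓ 0x3E492  — 4 lookups
#1 VA=0x800C3400FBA (r,user):
  [0] read 0x32 idx=16: raw=0x3F007 flags P=1 W=1 U=1 S=0
  [1] read 0x3F idx=3: raw=0x42007 flags P=1 W=1 U=1 S=0
  [2] read 0x42 idx=26: raw=0x43007 flags P=1 W=1 U=1 S=0
  [3] read 0x43 idx=0: raw=0x44003 flags P=1 W=1 U=0 S=0
  ✗ PROTECTION_VIOLATION  [4 reads]

TLB: [["0xF8581E1B", "0x3E"]]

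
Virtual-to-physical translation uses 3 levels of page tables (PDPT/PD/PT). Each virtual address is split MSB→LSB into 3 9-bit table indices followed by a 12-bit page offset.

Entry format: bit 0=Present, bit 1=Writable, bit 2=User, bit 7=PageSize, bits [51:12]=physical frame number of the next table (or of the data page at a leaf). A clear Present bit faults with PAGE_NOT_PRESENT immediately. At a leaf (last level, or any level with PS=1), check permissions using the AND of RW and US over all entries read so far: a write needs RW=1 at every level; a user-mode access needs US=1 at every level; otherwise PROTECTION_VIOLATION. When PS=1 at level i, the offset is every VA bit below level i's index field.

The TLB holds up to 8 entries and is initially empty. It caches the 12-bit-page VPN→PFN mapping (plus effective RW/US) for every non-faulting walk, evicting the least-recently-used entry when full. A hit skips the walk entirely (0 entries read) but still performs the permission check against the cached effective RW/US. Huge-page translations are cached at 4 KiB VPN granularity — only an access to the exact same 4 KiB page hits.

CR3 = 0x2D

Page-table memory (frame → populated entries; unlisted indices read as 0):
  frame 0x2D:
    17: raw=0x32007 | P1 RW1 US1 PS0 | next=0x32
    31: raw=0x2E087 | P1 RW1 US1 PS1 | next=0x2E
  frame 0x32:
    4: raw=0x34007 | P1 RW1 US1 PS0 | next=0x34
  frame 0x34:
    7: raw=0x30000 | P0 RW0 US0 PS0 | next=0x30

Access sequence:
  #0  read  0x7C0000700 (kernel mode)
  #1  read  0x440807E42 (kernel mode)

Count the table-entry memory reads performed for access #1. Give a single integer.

Walk each access:
#0 VA=0x7C0000700 (r,kernel):
  lvl0: tbl 0x2D, slot 31 ⇒ 0x2E087 (P1/RW1/US1/PS1)
  → PA=0x2E700 (huge @L0)  (1 entries read)
#1 VA=0x440807E42 (r,kernel):
  lvl0: tbl 0x2D, slot 17 ⇒ 0x32007 (P1/RW1/US1/PS0)
  lvl1: tbl 0x32, slot 4 ⇒ 0x34007 (P1/RW1/US1/PS0)
  lvl2: tbl 0x34, slot 7 ⇒ 0x30000 (P0/RW0/US0/PS0)
  ⇒ fault: PAGE_NOT_PRESENT  — 3 lookups

Entries read for #1: 3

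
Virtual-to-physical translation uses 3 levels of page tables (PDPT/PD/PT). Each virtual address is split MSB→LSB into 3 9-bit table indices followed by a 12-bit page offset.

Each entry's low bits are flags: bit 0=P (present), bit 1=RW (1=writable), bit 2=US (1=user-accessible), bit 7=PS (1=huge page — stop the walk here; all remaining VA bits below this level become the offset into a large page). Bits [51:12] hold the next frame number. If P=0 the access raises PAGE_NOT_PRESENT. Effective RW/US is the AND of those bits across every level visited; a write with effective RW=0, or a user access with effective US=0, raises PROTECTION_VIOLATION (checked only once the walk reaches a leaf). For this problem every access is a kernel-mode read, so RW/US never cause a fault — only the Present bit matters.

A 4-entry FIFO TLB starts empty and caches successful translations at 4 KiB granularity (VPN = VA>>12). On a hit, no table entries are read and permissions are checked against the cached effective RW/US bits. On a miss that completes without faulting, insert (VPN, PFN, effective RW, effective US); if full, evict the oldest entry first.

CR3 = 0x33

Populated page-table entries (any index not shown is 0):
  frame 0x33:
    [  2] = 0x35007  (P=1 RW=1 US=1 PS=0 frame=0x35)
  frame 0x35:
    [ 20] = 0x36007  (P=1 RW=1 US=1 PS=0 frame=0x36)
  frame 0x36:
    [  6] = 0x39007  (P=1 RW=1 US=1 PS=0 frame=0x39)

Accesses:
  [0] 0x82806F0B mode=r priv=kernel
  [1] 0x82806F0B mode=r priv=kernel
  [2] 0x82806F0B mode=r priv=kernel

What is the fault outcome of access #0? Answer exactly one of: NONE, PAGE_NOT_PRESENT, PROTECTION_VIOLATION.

Per-access translation:
#0 VA=0x82806F0B (r,kernel):
  [0] read 0x33 idx=2: raw=0x35007 flags P=1 W=1 U=1 S=0
  [1] read 0x35 idx=20: raw=0x36007 flags P=1 W=1 U=1 S=0
  [2] read 0x36 idx=6: raw=0x39007 flags P=1 W=1 U=1 S=0
  ✓ 0x39F0B  — 3 lookups
#1 VA=0x82806F0B (r,kernel):
  TLB hit vpn=0x82806 → PA=0x39F0B
#2 VA=0x82806F0B (r,kernel):
  TLB hit vpn=0x82806 → PA=0x39F0B

Access #0 fault: NONE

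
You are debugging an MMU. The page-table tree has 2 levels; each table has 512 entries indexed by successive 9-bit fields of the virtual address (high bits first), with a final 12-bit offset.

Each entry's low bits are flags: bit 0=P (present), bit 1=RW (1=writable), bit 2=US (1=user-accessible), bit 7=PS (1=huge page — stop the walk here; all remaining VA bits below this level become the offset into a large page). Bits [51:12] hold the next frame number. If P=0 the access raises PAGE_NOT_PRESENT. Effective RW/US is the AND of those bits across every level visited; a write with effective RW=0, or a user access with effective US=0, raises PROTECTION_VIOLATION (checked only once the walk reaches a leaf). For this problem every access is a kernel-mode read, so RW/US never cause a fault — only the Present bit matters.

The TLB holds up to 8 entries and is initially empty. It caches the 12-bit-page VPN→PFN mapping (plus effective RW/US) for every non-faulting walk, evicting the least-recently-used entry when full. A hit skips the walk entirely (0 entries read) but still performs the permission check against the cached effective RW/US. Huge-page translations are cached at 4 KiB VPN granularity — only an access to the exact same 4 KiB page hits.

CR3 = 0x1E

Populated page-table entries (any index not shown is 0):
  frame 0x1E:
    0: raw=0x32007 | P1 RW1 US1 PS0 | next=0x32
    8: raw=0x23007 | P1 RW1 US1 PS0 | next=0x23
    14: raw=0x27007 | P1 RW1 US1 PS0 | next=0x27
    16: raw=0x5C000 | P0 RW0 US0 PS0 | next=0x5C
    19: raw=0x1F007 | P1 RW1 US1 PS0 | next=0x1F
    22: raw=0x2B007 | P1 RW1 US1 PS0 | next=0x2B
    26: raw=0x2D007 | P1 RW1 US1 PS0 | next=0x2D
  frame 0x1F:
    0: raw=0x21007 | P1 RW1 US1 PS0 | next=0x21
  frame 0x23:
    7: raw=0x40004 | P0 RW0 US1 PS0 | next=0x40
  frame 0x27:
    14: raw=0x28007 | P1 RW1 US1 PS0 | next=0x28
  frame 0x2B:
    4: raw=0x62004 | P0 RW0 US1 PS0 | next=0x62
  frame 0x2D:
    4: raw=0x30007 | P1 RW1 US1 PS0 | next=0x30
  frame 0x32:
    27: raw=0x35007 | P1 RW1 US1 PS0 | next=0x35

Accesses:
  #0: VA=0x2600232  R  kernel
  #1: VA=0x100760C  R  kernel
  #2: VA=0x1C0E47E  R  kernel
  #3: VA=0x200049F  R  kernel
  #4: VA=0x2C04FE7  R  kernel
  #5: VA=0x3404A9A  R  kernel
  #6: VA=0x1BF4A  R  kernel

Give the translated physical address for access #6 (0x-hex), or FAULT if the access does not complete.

Trace:
#0 VA=0x2600232 (r,kernel):
  L0: frame=0x1E idx=19 entry=0x1F007 [P=1 RW=1 US=1 PS=0]
  L1: frame=0x1F idx=0 entry=0x21007 [P=1 RW=1 US=1 PS=0]
  → PA=0x21232  (2 entries read)
#1 VA=0x100760C (r,kernel):
  L0: frame=0x1E idx=8 entry=0x23007 [P=1 RW=1 US=1 PS=0]
  L1: frame=0x23 idx=7 entry=0x40004 [P=0 RW=0 US=1 PS=0]
  ✗ PAGE_NOT_PRESENT  [2 reads]
#2 VA=0x1C0E47E (r,kernel):
  L0: frame=0x1E idx=14 entry=0x27007 [P=1 RW=1 US=1 PS=0]
  L1: frame=0x27 idx=14 entry=0x28007 [P=1 RW=1 US=1 PS=0]
  → PA=0x2847E  (2 entries read)
#3 VA=0x200049F (r,kernel):
  L0: frame=0x1E idx=16 entry=0x5C000 [P=0 RW=0 US=0 PS=0]
  ✗ PAGE_NOT_PRESENT  [1 reads]
#4 VA=0x2C04FE7 (r,kernel):
  L0: frame=0x1E idx=22 entry=0x2B007 [P=1 RW=1 US=1 PS=0]
  L1: frame=0x2B idx=4 entry=0x62004 [P=0 RW=0 US=1 PS=0]
  ✗ PAGE_NOT_PRESENT  [2 reads]
#5 VA=0x3404A9A (r,kernel):
  L0: frame=0x1E idx=26 entry=0x2D007 [P=1 RW=1 US=1 PS=0]
  L1: frame=0x2D idx=4 entry=0x30007 [P=1 RW=1 US=1 PS=0]
  → PA=0x30A9A  (2 entries read)
#6 VA=0x1BF4A (r,kernel):
  L0: frame=0x1E idx=0 entry=0x32007 [P=1 RW=1 US=1 PS=0]
  L1: frame=0x32 idx=27 entry=0x35007 [P=1 RW=1 US=1 PS=0]
  → PA=0x35F4A  (2 entries read)

Access #6 PA: 0x35F4A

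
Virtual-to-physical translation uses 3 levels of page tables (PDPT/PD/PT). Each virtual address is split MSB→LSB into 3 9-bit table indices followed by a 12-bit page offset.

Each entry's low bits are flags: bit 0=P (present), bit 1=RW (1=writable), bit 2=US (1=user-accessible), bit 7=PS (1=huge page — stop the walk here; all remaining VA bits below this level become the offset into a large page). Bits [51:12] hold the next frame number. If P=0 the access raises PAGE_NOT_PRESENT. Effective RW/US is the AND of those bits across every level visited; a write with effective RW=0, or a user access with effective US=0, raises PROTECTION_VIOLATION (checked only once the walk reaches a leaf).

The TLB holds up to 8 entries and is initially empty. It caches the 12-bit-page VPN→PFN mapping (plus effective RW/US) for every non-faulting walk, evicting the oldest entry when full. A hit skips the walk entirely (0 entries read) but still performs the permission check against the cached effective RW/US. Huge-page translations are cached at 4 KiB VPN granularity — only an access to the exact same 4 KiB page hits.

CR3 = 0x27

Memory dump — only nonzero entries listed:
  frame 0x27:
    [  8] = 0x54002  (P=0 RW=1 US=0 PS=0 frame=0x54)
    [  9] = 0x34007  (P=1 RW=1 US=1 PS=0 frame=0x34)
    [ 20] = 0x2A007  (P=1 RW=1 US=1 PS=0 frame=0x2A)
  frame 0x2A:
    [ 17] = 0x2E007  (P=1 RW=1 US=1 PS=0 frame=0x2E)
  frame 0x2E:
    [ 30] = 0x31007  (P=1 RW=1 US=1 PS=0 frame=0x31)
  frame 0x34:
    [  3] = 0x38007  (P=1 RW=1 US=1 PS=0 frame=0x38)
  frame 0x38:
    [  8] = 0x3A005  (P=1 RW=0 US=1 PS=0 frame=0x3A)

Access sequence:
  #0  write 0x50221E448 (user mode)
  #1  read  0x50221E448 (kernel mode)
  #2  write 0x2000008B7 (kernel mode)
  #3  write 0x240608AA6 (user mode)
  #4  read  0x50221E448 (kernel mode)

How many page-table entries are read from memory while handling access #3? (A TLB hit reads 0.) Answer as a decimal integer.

Walk each access:
#0 VA=0x50221E448 (w,user):
  [0] read 0x27 idx=20: raw=0x2A007 flags P=1 W=1 U=1 S=0
  [1] read 0x2A idx=17: raw=0x2E007 flags P=1 W=1 U=1 S=0
  [2] read 0x2E idx=30: raw=0x31007 flags P=1 W=1 U=1 S=0
  → PA=0x31448  (3 entries read)
#1 VA=0x50221E448 (r,kernel):
  TLB hit vpn=0x50221E → PA=0x31448
#2 VA=0x2000008B7 (w,kernel):
  [0] read 0x27 idx=8: raw=0x54002 flags P=0 W=1 U=0 S=0
  → PAGE_NOT_PRESENT  (1 entries read)
#3 VA=0x240608AA6 (w,user):
  [0] read 0x27 idx=9: raw=0x34007 flags P=1 W=1 U=1 S=0
  [1] read 0x34 idx=3: raw=0x38007 flags P=1 W=1 U=1 S=0
  [2] read 0x38 idx=8: raw=0x3A005 flags P=1 W=0 U=1 S=0
  → PROTECTION_VIOLATION  (3 entries read)
#4 VA=0x50221E448 (r,kernel):
  TLB hit vpn=0x50221E → PA=0x31448

Entries read for #3: 3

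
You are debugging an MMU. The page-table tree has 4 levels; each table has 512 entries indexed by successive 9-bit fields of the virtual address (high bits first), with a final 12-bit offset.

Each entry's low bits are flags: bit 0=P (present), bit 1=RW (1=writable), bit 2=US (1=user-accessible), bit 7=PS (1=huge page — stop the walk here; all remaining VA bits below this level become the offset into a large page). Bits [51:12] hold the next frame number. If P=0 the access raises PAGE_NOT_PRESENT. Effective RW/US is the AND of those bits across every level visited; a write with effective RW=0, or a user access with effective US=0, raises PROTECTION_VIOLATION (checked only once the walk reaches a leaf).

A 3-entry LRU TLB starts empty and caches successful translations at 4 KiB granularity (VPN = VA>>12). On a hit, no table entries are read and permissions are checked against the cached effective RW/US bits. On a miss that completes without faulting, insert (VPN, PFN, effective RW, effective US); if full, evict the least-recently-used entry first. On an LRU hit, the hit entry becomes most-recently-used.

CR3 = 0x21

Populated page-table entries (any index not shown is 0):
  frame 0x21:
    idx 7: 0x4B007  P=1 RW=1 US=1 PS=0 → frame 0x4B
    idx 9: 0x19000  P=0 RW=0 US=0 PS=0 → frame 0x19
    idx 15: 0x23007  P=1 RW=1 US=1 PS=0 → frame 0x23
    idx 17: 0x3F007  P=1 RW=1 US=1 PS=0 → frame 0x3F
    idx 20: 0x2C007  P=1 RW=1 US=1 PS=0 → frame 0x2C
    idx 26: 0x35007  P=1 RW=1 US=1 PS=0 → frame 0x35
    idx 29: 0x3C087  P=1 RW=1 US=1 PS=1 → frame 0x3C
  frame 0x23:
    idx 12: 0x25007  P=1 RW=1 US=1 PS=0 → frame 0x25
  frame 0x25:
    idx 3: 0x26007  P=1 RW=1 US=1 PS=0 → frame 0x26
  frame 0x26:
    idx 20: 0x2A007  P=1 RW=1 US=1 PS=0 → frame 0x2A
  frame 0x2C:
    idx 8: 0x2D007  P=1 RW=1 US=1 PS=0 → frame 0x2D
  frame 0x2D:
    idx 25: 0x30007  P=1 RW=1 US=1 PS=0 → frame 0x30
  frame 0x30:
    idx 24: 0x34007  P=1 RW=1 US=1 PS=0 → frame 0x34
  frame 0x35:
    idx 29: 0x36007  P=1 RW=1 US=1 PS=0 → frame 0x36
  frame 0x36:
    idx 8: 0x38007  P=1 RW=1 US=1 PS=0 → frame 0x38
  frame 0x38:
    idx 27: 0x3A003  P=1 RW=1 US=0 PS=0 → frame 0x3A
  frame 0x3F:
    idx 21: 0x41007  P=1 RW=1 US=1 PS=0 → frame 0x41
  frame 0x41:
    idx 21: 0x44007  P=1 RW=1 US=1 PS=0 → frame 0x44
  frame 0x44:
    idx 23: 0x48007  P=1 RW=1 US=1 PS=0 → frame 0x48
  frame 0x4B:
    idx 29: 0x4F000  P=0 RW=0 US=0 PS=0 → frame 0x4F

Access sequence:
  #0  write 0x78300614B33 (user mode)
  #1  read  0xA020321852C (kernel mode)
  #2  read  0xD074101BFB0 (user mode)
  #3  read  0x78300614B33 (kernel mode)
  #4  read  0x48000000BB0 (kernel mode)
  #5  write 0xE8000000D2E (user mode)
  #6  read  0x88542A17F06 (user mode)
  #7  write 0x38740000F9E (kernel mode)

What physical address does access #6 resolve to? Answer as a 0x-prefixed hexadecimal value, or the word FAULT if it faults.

Per-access translation:
#0 VA=0x78300614B33 (w,user):
  lvl0: tbl 0x21, slot 15 ⇒ 0x23007 (P1/RW1/US1/PS0)
  lvl1: tbl 0x23, slot 12 ⇒ 0x25007 (P1/RW1/US1/PS0)
  lvl2: tbl 0x25, slot 3 ⇒ 0x26007 (P1/RW1/US1/PS0)
  lvl3: tbl 0x26, slot 20 ⇒ 0x2A007 (P1/RW1/US1/PS0)
  ✓ 0x2AB33  — 4 lookups
#1 VA=0xA020321852C (r,kernel):
  lvl0: tbl 0x21, slot 20 ⇒ 0x2C007 (P1/RW1/US1/PS0)
  lvl1: tbl 0x2C, slot 8 ⇒ 0x2D007 (P1/RW1/US1/PS0)
  lvl2: tbl 0x2D, slot 25 ⇒ 0x30007 (P1/RW1/US1/PS0)
  lvl3: tbl 0x30, slot 24 ⇒ 0x34007 (P1/RW1/US1/PS0)
  ✓ 0x3452C  — 4 lookups
#2 VA=0xD074101BFB0 (r,user):
  lvl0: tbl 0x21, slot 26 ⇒ 0x35007 (P1/RW1/US1/PS0)
  lvl1: tbl 0x35, slot 29 ⇒ 0x36007 (P1/RW1/US1/PS0)
  lvl2: tbl 0x36, slot 8 ⇒ 0x38007 (P1/RW1/US1/PS0)
  lvl3: tbl 0x38, slot 27 ⇒ 0x3A003 (P1/RW1/US0/PS0)
  → PROTECTION_VIOLATION  (4 entries read)
#3 VA=0x78300614B33 (r,kernel):
  TLB hit vpn=0x78300614 → PA=0x2AB33
#4 VA=0x48000000BB0 (r,kernel):
  lvl0: tbl 0x21, slot 9 ⇒ 0x19000 (P0/RW0/US0/PS0)
  → PAGE_NOT_PRESENT  (1 entries read)
#5 VA=0xE8000000D2E (w,user):
  lvl0: tbl 0x21, slot 29 ⇒ 0x3C087 (P1/RW1/US1/PS1)
  ✓ 0x3CD2E (huge @L0)  — 1 lookups
#6 VA=0x88542A17F06 (r,user):
  lvl0: tbl 0x21, slot 17 ⇒ 0x3F007 (P1/RW1/US1/PS0)
  lvl1: tbl 0x3F, slot 21 ⇒ 0x41007 (P1/RW1/US1/PS0)
  lvl2: tbl 0x41, slot 21 ⇒ 0x44007 (P1/RW1/US1/PS0)
  lvl3: tbl 0x44, slot 23 ⇒ 0x48007 (P1/RW1/US1/PS0)
  ✓ 0x48F06  — 4 lookups
#7 VA=0x38740000F9E (w,kernel):
  lvl0: tbl 0x21, slot 7 ⇒ 0x4B007 (P1/RW1/US1/PS0)
  lvl1: tbl 0x4B, slot 29 ⇒ 0x4F000 (P0/RW0/US0/PS0)
  → PAGE_NOT_PRESENT  (2 entries read)

Access #6 PA: 0x48F06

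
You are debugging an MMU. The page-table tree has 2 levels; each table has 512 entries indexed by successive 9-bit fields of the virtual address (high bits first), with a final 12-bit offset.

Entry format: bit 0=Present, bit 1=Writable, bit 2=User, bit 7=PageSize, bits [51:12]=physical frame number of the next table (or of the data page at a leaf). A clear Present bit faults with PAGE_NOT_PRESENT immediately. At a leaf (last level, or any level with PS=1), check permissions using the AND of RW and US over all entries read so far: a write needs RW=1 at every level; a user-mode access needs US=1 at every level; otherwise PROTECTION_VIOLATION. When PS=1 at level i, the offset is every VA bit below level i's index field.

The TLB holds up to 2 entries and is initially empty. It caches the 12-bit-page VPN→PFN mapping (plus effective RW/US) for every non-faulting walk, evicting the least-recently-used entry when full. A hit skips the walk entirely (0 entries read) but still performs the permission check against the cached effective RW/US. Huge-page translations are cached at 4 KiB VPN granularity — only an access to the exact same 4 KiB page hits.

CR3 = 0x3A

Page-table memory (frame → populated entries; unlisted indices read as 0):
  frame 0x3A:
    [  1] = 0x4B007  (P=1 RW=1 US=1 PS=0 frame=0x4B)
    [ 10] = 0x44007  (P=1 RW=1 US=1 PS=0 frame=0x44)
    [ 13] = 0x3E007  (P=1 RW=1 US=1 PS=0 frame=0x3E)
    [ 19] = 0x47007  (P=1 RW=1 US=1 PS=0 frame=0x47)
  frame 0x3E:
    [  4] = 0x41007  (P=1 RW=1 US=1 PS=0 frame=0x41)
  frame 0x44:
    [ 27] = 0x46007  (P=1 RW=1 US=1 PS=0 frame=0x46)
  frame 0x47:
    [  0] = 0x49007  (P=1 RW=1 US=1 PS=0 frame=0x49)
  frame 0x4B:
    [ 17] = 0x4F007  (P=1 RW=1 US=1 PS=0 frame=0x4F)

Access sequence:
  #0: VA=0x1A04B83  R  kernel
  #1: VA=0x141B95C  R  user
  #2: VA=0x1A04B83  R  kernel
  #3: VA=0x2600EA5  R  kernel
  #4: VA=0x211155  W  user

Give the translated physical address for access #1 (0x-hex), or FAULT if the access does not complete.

Per-access translation:
#0 VA=0x1A04B83 (r,kernel):
  L0: frame=0x3A idx=13 entry=0x3E007 [P=1 RW=1 US=1 PS=0]
  L1: frame=0x3E idx=4 entry=0x41007 [P=1 RW=1 US=1 PS=0]
  ✓ 0x41B83  — 2 lookups
#1 VA=0x141B95C (r,user):
  L0: frame=0x3A idx=10 entry=0x44007 [P=1 RW=1 US=1 PS=0]
  L1: frame=0x44 idx=27 entry=0x46007 [P=1 RW=1 US=1 PS=0]
  ✓ 0x4695C  — 2 lookups
#2 VA=0x1A04B83 (r,kernel):
  TLB hit vpn=0x1A04 → PA=0x41B83
#3 VA=0x2600EA5 (r,kernel):
  L0: frame=0x3A idx=19 entry=0x47007 [P=1 RW=1 US=1 PS=0]
  L1: frame=0x47 idx=0 entry=0x49007 [P=1 RW=1 US=1 PS=0]
  ✓ 0x49EA5  — 2 lookups
#4 VA=0x211155 (w,user):
  L0: frame=0x3A idx=1 entry=0x4B007 [P=1 RW=1 US=1 PS=0]
  L1: frame=0x4B idx=17 entry=0x4F007 [P=1 RW=1 US=1 PS=0]
  ✓ 0x4F155  — 2 lookups

Access #1 PA: 0x4695C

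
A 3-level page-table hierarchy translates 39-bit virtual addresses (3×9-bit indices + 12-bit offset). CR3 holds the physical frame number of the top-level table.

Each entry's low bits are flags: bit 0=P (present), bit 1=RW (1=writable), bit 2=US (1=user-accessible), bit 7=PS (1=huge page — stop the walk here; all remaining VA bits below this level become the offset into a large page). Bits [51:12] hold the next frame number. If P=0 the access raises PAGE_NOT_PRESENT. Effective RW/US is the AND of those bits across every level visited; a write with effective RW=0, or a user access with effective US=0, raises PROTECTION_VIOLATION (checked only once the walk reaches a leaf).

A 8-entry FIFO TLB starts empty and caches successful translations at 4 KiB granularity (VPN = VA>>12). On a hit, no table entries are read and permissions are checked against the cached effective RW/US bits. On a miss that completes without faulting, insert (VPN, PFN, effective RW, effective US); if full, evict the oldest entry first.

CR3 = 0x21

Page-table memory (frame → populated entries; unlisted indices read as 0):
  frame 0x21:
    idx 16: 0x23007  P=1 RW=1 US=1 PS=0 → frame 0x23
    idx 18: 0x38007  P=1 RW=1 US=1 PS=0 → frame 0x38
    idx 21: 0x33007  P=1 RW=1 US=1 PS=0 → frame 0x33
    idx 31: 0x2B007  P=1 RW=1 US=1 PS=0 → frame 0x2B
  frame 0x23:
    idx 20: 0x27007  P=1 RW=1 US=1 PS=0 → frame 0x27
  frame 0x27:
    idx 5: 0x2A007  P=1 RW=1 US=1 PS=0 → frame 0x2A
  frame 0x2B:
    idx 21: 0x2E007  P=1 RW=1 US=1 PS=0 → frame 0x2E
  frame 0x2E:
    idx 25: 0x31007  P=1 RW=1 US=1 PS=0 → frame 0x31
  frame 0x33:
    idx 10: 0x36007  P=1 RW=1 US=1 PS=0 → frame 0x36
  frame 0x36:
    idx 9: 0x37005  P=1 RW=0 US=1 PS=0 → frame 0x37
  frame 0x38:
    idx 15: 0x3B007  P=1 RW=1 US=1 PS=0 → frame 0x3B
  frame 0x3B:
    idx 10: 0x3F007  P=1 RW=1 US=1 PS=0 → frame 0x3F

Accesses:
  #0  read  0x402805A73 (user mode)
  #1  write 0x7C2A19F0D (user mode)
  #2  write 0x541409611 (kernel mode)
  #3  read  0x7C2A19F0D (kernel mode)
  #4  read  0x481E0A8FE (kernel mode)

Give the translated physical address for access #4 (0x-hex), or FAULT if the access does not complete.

Trace:
#0 VA=0x402805A73 (r,user):
  [0] read 0x21 idx=16: raw=0x23007 flags P=1 W=1 U=1 S=0
  [1] read 0x23 idx=20: raw=0x27007 flags P=1 W=1 U=1 S=0
  [2] read 0x27 idx=5: raw=0x2A007 flags P=1 W=1 U=1 S=0
  ⇒ phys 0x2AA73  [3 reads]
#1 VA=0x7C2A19F0D (w,user):
  [0] read 0x21 idx=31: raw=0x2B007 flags P=1 W=1 U=1 S=0
  [1] read 0x2B idx=21: raw=0x2E007 flags P=1 W=1 U=1 S=0
  [2] read 0x2E idx=25: raw=0x31007 flags P=1 W=1 U=1 S=0
  ⇒ phys 0x31F0D  [3 reads]
#2 VA=0x541409611 (w,kernel):
  [0] read 0x21 idx=21: raw=0x33007 flags P=1 W=1 U=1 S=0
  [1] read 0x33 idx=10: raw=0x36007 flags P=1 W=1 U=1 S=0
  [2] read 0x36 idx=9: raw=0x37005 flags P=1 W=0 U=1 S=0
  ⇒ fault: PROTECTION_VIOLATION  — 3 lookups
#3 VA=0x7C2A19F0D (r,kernel):
  TLB hit vpn=0x7C2A19 → PA=0x31F0D
#4 VA=0x481E0A8FE (r,kernel):
  [0] read 0x21 idx=18: raw=0x38007 flags P=1 W=1 U=1 S=0
  [1] read 0x38 idx=15: raw=0x3B007 flags P=1 W=1 U=1 S=0
  [2] read 0x3B idx=10: raw=0x3F007 flags P=1 W=1 U=1 S=0
  ⇒ phys 0x3F8FE  [3 reads]

Access #4 PA: 0x3F8FE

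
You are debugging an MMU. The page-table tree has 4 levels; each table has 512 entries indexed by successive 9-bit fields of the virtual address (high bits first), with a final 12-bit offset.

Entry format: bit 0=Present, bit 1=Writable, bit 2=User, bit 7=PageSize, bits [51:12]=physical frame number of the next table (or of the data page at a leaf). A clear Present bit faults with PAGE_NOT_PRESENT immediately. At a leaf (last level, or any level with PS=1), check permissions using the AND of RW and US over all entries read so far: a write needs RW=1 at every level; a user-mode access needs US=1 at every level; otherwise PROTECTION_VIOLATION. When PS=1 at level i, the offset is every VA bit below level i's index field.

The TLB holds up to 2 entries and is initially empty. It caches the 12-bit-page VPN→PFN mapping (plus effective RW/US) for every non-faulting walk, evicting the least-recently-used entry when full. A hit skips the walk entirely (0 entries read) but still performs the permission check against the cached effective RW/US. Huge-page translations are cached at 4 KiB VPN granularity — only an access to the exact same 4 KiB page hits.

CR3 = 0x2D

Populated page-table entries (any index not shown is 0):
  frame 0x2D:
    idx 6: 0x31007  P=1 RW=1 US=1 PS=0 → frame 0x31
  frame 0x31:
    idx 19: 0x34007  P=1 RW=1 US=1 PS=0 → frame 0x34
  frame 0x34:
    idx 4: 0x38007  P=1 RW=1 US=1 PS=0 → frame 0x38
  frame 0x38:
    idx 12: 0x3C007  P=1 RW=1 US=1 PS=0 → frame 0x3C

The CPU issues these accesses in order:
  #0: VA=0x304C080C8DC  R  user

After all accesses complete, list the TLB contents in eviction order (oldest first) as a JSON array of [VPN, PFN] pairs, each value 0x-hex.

Per-access translation:
#0 VA=0x304C080C8DC (r,user):
  [0] read 0x2D idx=6: raw=0x31007 flags P=1 W=1 U=1 S=0
  [1] read 0x31 idx=19: raw=0x34007 flags P=1 W=1 U=1 S=0
  [2] read 0x34 idx=4: raw=0x38007 flags P=1 W=1 U=1 S=0
  [3] read 0x38 idx=12: raw=0x3C007 flags P=1 W=1 U=1 S=0
  → PA=0x3C8DC  (4 entries read)

TLB: [["0x304C080C", "0x3C"]]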